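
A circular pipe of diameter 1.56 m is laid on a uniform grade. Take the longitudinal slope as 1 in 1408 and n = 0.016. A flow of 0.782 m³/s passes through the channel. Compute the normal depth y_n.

y_n = 0.743 m

Manning's equation rearranged: A R^(2/3) = nQ / (1·√S) = 0.016 × 0.782 / (√0.0007102) = 0.4695.
Try y = 0.826 m: A R^(2/3) = 0.5615 — too large.
Try y = 0.649 m: A R^(2/3) = 0.3693 — too small.
Try y = 0.743 m: A R^(2/3) = 0.4693 — matches.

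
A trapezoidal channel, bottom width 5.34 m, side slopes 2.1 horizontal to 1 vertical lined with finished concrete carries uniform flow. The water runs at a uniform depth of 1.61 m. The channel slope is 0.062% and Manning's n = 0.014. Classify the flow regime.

subcritical

With bottom width b = 5.34 m and side slope z = 2.1: A = (b + zy)y = (5.34 + 2.1×1.61)×1.61 = 14.04 m²; P = b + 2y√(1+z²) = 5.34 + 2×1.61×2.326 = 12.83 m.
Hydraulic radius R = A/P = 14.04/12.83 = 1.094 m.
V = (1/n) R^(2/3) √S = (1/0.014) × 1.094^(2/3) × √0.00062 = 1.889 m/s. Hydraulic depth D_h = A/T = 14.04/12.1 = 1.16 m.
Froude number Fr = V/√(g·D_h) = 1.889/√(9.81×1.16) = 0.56, which is less than 1, so the flow is subcritical.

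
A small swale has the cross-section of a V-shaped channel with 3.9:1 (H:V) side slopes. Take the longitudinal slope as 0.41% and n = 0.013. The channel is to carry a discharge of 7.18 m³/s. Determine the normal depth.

Manning's equation rearranged: A R^(2/3) = nQ / (1·√S) = 0.013 × 7.18 / (√0.0041) = 1.458.
Trying y = 0.697 m: A R^(2/3) = 0.9186 — too small.
Trying y = 0.987 m: A R^(2/3) = 2.323 — too large.
Trying y = 0.829 m: A R^(2/3) = 1.459 — ≈ 1.458.

y_n = 0.829 m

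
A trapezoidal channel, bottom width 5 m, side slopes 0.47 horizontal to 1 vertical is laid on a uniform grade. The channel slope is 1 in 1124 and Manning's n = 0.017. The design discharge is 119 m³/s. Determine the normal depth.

Manning's equation rearranged: A R^(2/3) = nQ / (1·√S) = 0.017 × 119 / (√0.0008897) = 67.82.
Trying y = 6.11 m: A R^(2/3) = 90.93 — too large.
Trying y = 4.56 m: A R^(2/3) = 54.44 — too small.
Trying y = 5.18 m: A R^(2/3) = 67.91 — matches.

y_n = 5.18 m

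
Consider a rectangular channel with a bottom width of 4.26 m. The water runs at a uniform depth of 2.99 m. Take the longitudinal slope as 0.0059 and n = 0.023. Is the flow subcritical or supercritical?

Flow area A = b·y = 4.26 × 2.99 = 12.74 m². Wetted perimeter P = b + 2y = 4.26 + 2×2.99 = 10.24 m.
Hydraulic radius R = A/P = 12.74/10.24 = 1.244 m.
V = (1/n) R^(2/3) √S = (1/0.023) × 1.244^(2/3) × √0.0059 = 3.863 m/s. Hydraulic depth D_h = A/T = 12.74/4.26 = 2.99 m.
Froude number Fr = V/√(g·D_h) = 3.863/√(9.81×2.99) = 0.713, which is less than 1, so the flow is subcritical.

subcritical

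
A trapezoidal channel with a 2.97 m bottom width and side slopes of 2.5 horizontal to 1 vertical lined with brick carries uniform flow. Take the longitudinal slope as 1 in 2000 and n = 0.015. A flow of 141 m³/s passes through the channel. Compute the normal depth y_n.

y_n = 4.17 m

Manning's equation rearranged: A R^(2/3) = nQ / (1·√S) = 0.015 × 141 / (√0.0005) = 94.59.
Try y = 3.16 m: A R^(2/3) = 49.28 — low.
Try y = 4.17 m: A R^(2/3) = 94.39 — close enough.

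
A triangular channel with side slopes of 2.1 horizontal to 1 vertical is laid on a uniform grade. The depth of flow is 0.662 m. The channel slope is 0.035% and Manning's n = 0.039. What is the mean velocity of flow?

For a triangular section with side slope z = 2.1: A = zy² = 2.1×0.662² = 0.9203 m²; P = 2y√(1+z²) = 2×0.662×2.326 = 3.08 m.
Hydraulic radius R = A/P = 0.9203/3.08 = 0.2988 m.
From Manning's equation, V = (1/n) R^(2/3) S^(1/2) = (1/0.039) × 0.2988^(2/3) × 0.00035^(1/2) = 0.214 m/s.

V = 0.214 m/s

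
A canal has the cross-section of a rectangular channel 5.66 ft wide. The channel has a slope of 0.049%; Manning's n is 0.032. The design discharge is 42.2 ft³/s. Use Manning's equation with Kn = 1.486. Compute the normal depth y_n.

Manning's equation rearranged: A R^(2/3) = nQ / (1.486·√S) = 0.032 × 42.2 / (1.486 × √0.00049) = 41.05.
Trying y = 5.88 ft: A R^(2/3) = 51.24 — high.
Trying y = 4.91 ft: A R^(2/3) = 41.05 — matches.

y_n = 4.91 ft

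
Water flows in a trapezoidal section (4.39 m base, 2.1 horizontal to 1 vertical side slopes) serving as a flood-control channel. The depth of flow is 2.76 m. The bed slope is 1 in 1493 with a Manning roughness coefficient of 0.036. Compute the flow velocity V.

V = 0.996 m/s

With bottom width b = 4.39 m and side slope z = 2.1: A = (b + zy)y = (4.39 + 2.1×2.76)×2.76 = 28.11 m²; P = b + 2y√(1+z²) = 4.39 + 2×2.76×2.326 = 17.23 m.
Hydraulic radius R = A/P = 28.11/17.23 = 1.632 m.
From Manning's equation, V = (1/n) R^(2/3) S^(1/2) = (1/0.036) × 1.632^(2/3) × 0.0006698^(1/2) = 0.996 m/s.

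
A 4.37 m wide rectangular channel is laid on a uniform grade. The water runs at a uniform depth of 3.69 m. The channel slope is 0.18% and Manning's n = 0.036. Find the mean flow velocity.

V = 1.46 m/s

Flow area A = b·y = 4.37 × 3.69 = 16.13 m². Wetted perimeter P = b + 2y = 4.37 + 2×3.69 = 11.75 m.
Hydraulic radius R = A/P = 16.13/11.75 = 1.372 m.
From Manning's equation, V = (1/n) R^(2/3) S^(1/2) = (1/0.036) × 1.372^(2/3) × 0.0018^(1/2) = 1.46 m/s.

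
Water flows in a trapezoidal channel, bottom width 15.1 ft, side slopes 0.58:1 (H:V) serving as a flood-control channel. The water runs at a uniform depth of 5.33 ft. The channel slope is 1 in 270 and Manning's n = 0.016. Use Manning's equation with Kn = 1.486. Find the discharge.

With bottom width b = 15.1 ft and side slope z = 0.58: A = (b + zy)y = (15.1 + 0.58×5.33)×5.33 = 96.96 ft²; P = b + 2y√(1+z²) = 15.1 + 2×5.33×1.156 = 27.42 ft.
Hydraulic radius R = A/P = 96.96/27.42 = 3.536 ft.
Manning's equation: Q = (1.486/n) A R^(2/3) S^(1/2) = (1.486/0.016) × 96.96 × 3.536^(2/3) × 0.003704^(1/2) = 1270 ft³/s.

Q = 1270 ft³/s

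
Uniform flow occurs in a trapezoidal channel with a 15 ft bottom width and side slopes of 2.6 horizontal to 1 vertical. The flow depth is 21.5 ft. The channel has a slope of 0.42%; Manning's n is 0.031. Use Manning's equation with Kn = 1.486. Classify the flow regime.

With bottom width b = 15 ft and side slope z = 2.6: A = (b + zy)y = (15 + 2.6×21.5)×21.5 = 1524 ft²; P = b + 2y√(1+z²) = 15 + 2×21.5×2.786 = 134.8 ft.
Hydraulic radius R = A/P = 1524/134.8 = 11.31 ft.
V = (1.486/n) R^(2/3) √S = (1.486/0.031) × 11.31^(2/3) × √0.0042 = 15.65 ft/s. Hydraulic depth D_h = A/T = 1524/126.8 = 12.02 ft.
Froude number Fr = V/√(g·D_h) = 15.65/√(32.2×12.02) = 0.796, which is less than 1, so the flow is subcritical.

subcritical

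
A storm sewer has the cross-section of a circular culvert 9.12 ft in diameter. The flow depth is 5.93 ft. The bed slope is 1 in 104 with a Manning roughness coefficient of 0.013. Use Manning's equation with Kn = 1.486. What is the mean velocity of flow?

V = 21.3 ft/s

For a circular section of diameter D = 9.12 ft at depth y = 5.93 ft, the central angle is θ = 2 arccos(1 − 2y/D) = 3.752 rad. Then A = (D²/8)(θ − sin θ) = 44.97 ft² and P = Dθ/2 = 17.11 ft.
Hydraulic radius R = A/P = 44.97/17.11 = 2.628 ft.
From Manning's equation, V = (1.486/n) R^(2/3) S^(1/2) = (1.486/0.013) × 2.628^(2/3) × 0.009615^(1/2) = 21.3 ft/s.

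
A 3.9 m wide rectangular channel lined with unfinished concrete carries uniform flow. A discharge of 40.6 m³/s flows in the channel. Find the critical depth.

y_c = 2.23 m

For a rectangular channel, critical depth y_c = (q²/g)^(1/3) where q = Q/b = 40.6/3.9 = 10.41 m²/s.
So y_c = (10.41²/9.81)^(1/3) = 2.23 m.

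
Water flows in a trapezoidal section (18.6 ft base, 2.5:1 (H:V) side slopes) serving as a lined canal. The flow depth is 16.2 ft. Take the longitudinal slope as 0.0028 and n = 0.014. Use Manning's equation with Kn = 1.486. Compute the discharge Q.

Q = 23300 ft³/s

With bottom width b = 18.6 ft and side slope z = 2.5: A = (b + zy)y = (18.6 + 2.5×16.2)×16.2 = 957.4 ft²; P = b + 2y√(1+z²) = 18.6 + 2×16.2×2.693 = 105.8 ft.
Hydraulic radius R = A/P = 957.4/105.8 = 9.046 ft.
Manning's equation: Q = (1.486/n) A R^(2/3) S^(1/2) = (1.486/0.014) × 957.4 × 9.046^(2/3) × 0.0028^(1/2) = 23300 ft³/s.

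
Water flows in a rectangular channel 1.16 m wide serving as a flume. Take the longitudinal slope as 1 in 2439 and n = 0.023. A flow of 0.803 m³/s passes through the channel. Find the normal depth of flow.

y_n = 1.42 m

Manning's equation rearranged: A R^(2/3) = nQ / (1·√S) = 0.023 × 0.803 / (√0.00041) = 0.9121.
At y = 1.26 m: A R^(2/3) = 0.7897 — too small.
At y = 1.42 m: A R^(2/3) = 0.9117 — close enough.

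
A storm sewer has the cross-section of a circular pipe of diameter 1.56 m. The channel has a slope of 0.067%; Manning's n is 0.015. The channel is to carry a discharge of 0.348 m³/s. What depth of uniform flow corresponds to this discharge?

y_n = 0.47 m

Manning's equation rearranged: A R^(2/3) = nQ / (1·√S) = 0.015 × 0.348 / (√0.00067) = 0.2017.
At y = 0.553 m: A R^(2/3) = 0.2748 — over.
At y = 0.394 m: A R^(2/3) = 0.1426 — short.
At y = 0.47 m: A R^(2/3) = 0.2015 — matches.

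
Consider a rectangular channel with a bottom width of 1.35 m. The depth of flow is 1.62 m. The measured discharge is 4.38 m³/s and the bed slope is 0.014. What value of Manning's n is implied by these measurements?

Flow area A = b·y = 1.35 × 1.62 = 2.187 m². Wetted perimeter P = b + 2y = 1.35 + 2×1.62 = 4.59 m.
Hydraulic radius R = A/P = 2.187/4.59 = 0.4765 m.
Rearranging Manning's equation: n = (1/Q) A R^(2/3) S^(1/2) = (1/4.38) × 2.187 × 0.4765^(2/3) × √0.014 = 0.036.

n = 0.036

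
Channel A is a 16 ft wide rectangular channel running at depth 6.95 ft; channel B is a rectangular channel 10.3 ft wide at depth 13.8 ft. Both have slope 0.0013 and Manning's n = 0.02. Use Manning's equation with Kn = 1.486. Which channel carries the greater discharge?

Channel A: Flow area A = b·y = 16 × 6.95 = 111.2 ft². Wetted perimeter P = b + 2y = 16 + 2×6.95 = 29.9 ft. Hydraulic radius R = A/P = 111.2/29.9 = 3.719 ft. Q_A = (1.486/0.02)·111.2·3.719^(2/3)·√0.0013 = 715.1 ft³/s.
Channel B: Flow area A = b·y = 10.3 × 13.8 = 142.1 ft². Wetted perimeter P = b + 2y = 10.3 + 2×13.8 = 37.9 ft. Hydraulic radius R = A/P = 142.1/37.9 = 3.75 ft. Q_B = (1.486/0.02)·142.1·3.75^(2/3)·√0.0013 = 919.2 ft³/s.
Q_A = 715.1 ft³/s vs Q_B = 919.2 ft³/s, so channel B carries more.

channel B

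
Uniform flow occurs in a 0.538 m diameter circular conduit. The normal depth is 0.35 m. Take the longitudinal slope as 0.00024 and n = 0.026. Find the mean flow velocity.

V = 0.172 m/s

For a circular section of diameter D = 0.538 m at depth y = 0.35 m, the central angle is θ = 2 arccos(1 − 2y/D) = 3.753 rad. Then A = (D²/8)(θ − sin θ) = 0.1566 m² and P = Dθ/2 = 1.01 m.
Hydraulic radius R = A/P = 0.1566/1.01 = 0.1551 m.
From Manning's equation, V = (1/n) R^(2/3) S^(1/2) = (1/0.026) × 0.1551^(2/3) × 0.00024^(1/2) = 0.172 m/s.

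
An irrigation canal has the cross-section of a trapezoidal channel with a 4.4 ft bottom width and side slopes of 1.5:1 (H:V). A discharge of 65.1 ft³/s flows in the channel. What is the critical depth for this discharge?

At critical depth, Q² T / (g A³) = 1, i.e. A³/T = Q²/g = 65.1²/32.2 = 131.6.
At y = 1.91 ft: A³/T = 263.8 — over.
At y = 1.07 ft: A³/T = 34.86 — short.
At y = 1.57 ft: A³/T = 130.9 — matches.

y_c = 1.57 ft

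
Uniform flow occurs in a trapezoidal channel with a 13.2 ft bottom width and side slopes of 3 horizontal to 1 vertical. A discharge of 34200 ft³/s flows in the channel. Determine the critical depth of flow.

At critical depth, Q² T / (g A³) = 1, i.e. A³/T = Q²/g = 34200²/32.2 = 36320000.
At y = 25.6 ft: A³/T = 73320000 — over.
At y = 19.7 ft: A³/T = 21990000 — short.
At y = 22 ft: A³/T = 36430000 — ≈ 36320000.

y_c = 22 ft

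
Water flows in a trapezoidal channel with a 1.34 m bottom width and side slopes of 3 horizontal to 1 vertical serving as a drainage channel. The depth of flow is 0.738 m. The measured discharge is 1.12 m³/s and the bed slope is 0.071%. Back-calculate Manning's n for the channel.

With bottom width b = 1.34 m and side slope z = 3: A = (b + zy)y = (1.34 + 3×0.738)×0.738 = 2.623 m²; P = b + 2y√(1+z²) = 1.34 + 2×0.738×3.162 = 6.008 m.
Hydraulic radius R = A/P = 2.623/6.008 = 0.4366 m.
Rearranging Manning's equation: n = (1/Q) A R^(2/3) S^(1/2) = (1/1.12) × 2.623 × 0.4366^(2/3) × √0.00071 = 0.0359.

n = 0.0359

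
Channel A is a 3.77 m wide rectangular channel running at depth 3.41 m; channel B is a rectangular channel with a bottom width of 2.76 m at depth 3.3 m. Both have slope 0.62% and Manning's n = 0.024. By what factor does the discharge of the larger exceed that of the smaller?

1.64

Channel A: Flow area A = b·y = 3.77 × 3.41 = 12.86 m². Wetted perimeter P = b + 2y = 3.77 + 2×3.41 = 10.59 m. Hydraulic radius R = A/P = 12.86/10.59 = 1.214 m. Q_A = (1/0.024)·12.86·1.214^(2/3)·√0.0062 = 48 m³/s.
Channel B: Flow area A = b·y = 2.76 × 3.3 = 9.108 m². Wetted perimeter P = b + 2y = 2.76 + 2×3.3 = 9.36 m. Hydraulic radius R = A/P = 9.108/9.36 = 0.9731 m. Q_B = (1/0.024)·9.108·0.9731^(2/3)·√0.0062 = 29.34 m³/s.
The larger discharge is 48 m³/s and the smaller is 29.34 m³/s; the ratio is 1.64.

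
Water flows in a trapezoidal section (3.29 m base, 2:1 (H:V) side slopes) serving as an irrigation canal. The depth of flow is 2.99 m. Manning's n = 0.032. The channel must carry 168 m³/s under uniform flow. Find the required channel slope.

With bottom width b = 3.29 m and side slope z = 2: A = (b + zy)y = (3.29 + 2×2.99)×2.99 = 27.72 m²; P = b + 2y√(1+z²) = 3.29 + 2×2.99×2.236 = 16.66 m.
Hydraulic radius R = A/P = 27.72/16.66 = 1.664 m.
From Manning's equation, S = [nQ / (1 A R^(2/3))]² = [0.032 × 168 / (1 × 27.72 × 1.664^(2/3))]² = 0.0191.

S = 0.0191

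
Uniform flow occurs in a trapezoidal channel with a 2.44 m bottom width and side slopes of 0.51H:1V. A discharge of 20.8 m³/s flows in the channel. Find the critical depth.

At critical depth, Q² T / (g A³) = 1, i.e. A³/T = Q²/g = 20.8²/9.81 = 44.1.
At y = 1.98 m: A³/T = 71.46 — over.
At y = 1.72 m: A³/T = 44.28 — matches.

y_c = 1.72 m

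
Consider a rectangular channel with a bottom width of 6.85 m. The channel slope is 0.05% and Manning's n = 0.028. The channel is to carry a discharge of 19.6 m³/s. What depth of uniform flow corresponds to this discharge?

y_n = 2.72 m

Manning's equation rearranged: A R^(2/3) = nQ / (1·√S) = 0.028 × 19.6 / (√0.0005) = 24.54.
Trying y = 3.31 m: A R^(2/3) = 32.08 — high.
Trying y = 2.15 m: A R^(2/3) = 17.73 — low.
Trying y = 2.72 m: A R^(2/3) = 24.59 — matches.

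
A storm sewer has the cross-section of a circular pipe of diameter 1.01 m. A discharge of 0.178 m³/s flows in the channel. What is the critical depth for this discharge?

At critical depth, Q² T / (g A³) = 1, i.e. A³/T = Q²/g = 0.178²/9.81 = 0.00323.
At y = 0.278 m: A³/T = 0.006389 — too large.
At y = 0.233 m: A³/T = 0.003211 — matches.

y_c = 0.233 m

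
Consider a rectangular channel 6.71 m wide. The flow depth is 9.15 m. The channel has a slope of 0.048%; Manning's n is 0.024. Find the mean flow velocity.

Flow area A = b·y = 6.71 × 9.15 = 61.4 m². Wetted perimeter P = b + 2y = 6.71 + 2×9.15 = 25.01 m.
Hydraulic radius R = A/P = 61.4/25.01 = 2.455 m.
From Manning's equation, V = (1/n) R^(2/3) S^(1/2) = (1/0.024) × 2.455^(2/3) × 0.00048^(1/2) = 1.66 m/s.

V = 1.66 m/s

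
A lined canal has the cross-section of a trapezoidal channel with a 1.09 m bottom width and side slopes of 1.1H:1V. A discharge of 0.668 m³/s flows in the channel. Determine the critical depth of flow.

At critical depth, Q² T / (g A³) = 1, i.e. A³/T = Q²/g = 0.668²/9.81 = 0.04549.
Try y = 0.248 m: A³/T = 0.0236 — too small.
Try y = 0.331 m: A³/T = 0.06132 — too large.
Try y = 0.303 m: A³/T = 0.04566 — close enough.

y_c = 0.303 m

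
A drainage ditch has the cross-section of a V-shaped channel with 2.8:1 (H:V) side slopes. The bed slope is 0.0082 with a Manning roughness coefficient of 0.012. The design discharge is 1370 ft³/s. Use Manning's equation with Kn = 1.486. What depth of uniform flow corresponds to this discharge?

y_n = 4.97 ft

Manning's equation rearranged: A R^(2/3) = nQ / (1.486·√S) = 0.012 × 1370 / (1.486 × √0.0082) = 122.2.
Trying y = 4.31 ft: A R^(2/3) = 83.37 — low.
Trying y = 6.04 ft: A R^(2/3) = 205 — high.
Trying y = 4.97 ft: A R^(2/3) = 121.9 — close enough.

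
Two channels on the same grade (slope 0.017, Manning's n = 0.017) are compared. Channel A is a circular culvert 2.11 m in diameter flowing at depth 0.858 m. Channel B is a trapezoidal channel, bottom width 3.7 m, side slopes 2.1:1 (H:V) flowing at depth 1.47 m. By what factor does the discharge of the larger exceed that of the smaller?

12.1

Channel A: For a circular section of diameter D = 2.11 m at depth y = 0.858 m, the central angle is θ = 2 arccos(1 − 2y/D) = 2.766 rad. Then A = (D²/8)(θ − sin θ) = 1.335 m² and P = Dθ/2 = 2.918 m. Hydraulic radius R = A/P = 1.335/2.918 = 0.4575 m. Q_A = (1/0.017)·1.335·0.4575^(2/3)·√0.017 = 6.08 m³/s.
Channel B: With bottom width b = 3.7 m and side slope z = 2.1: A = (b + zy)y = (3.7 + 2.1×1.47)×1.47 = 9.977 m²; P = b + 2y√(1+z²) = 3.7 + 2×1.47×2.326 = 10.54 m. Hydraulic radius R = A/P = 9.977/10.54 = 0.9467 m. Q_B = (1/0.017)·9.977·0.9467^(2/3)·√0.017 = 73.78 m³/s.
The larger discharge is 73.78 m³/s and the smaller is 6.08 m³/s; the ratio is 12.1.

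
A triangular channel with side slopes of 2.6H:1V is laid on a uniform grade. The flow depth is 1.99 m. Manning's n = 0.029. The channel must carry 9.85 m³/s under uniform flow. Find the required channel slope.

S = 0.000849

For a triangular section with side slope z = 2.6: A = zy² = 2.6×1.99² = 10.3 m²; P = 2y√(1+z²) = 2×1.99×2.786 = 11.09 m.
Hydraulic radius R = A/P = 10.3/11.09 = 0.9287 m.
From Manning's equation, S = [nQ / (1 A R^(2/3))]² = [0.029 × 9.85 / (1 × 10.3 × 0.9287^(2/3))]² = 0.000849.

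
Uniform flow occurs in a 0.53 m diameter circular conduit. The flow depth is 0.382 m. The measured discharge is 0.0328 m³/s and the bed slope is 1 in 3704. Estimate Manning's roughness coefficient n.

For a circular section of diameter D = 0.53 m at depth y = 0.382 m, the central angle is θ = 2 arccos(1 − 2y/D) = 4.056 rad. Then A = (D²/8)(θ − sin θ) = 0.1702 m² and P = Dθ/2 = 1.075 m.
Hydraulic radius R = A/P = 0.1702/1.075 = 0.1584 m.
Rearranging Manning's equation: n = (1/Q) A R^(2/3) S^(1/2) = (1/0.0328) × 0.1702 × 0.1584^(2/3) × √0.00027 = 0.025.

n = 0.025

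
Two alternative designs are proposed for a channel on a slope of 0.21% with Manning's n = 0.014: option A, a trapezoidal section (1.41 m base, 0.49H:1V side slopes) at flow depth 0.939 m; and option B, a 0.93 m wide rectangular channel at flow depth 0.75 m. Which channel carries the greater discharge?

Channel A: With bottom width b = 1.41 m and side slope z = 0.49: A = (b + zy)y = (1.41 + 0.49×0.939)×0.939 = 1.756 m²; P = b + 2y√(1+z²) = 1.41 + 2×0.939×1.114 = 3.501 m. Hydraulic radius R = A/P = 1.756/3.501 = 0.5015 m. Q_A = (1/0.014)·1.756·0.5015^(2/3)·√0.0021 = 3.628 m³/s.
Channel B: Flow area A = b·y = 0.93 × 0.75 = 0.6975 m². Wetted perimeter P = b + 2y = 0.93 + 2×0.75 = 2.43 m. Hydraulic radius R = A/P = 0.6975/2.43 = 0.287 m. Q_B = (1/0.014)·0.6975·0.287^(2/3)·√0.0021 = 0.9935 m³/s.
Q_A = 3.628 m³/s vs Q_B = 0.9935 m³/s, so channel A carries more.

channel A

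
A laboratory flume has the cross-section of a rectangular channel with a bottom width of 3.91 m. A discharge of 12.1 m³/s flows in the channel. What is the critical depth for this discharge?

For a rectangular channel, critical depth y_c = (q²/g)^(1/3) where q = Q/b = 12.1/3.91 = 3.095 m²/s.
So y_c = (3.095²/9.81)^(1/3) = 0.992 m.

y_c = 0.992 m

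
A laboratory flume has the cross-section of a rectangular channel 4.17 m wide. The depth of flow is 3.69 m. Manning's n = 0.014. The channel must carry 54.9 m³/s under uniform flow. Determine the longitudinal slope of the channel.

S = 0.0017

Flow area A = b·y = 4.17 × 3.69 = 15.39 m². Wetted perimeter P = b + 2y = 4.17 + 2×3.69 = 11.55 m.
Hydraulic radius R = A/P = 15.39/11.55 = 1.332 m.
From Manning's equation, S = [nQ / (1 A R^(2/3))]² = [0.014 × 54.9 / (1 × 15.39 × 1.332^(2/3))]² = 0.0017.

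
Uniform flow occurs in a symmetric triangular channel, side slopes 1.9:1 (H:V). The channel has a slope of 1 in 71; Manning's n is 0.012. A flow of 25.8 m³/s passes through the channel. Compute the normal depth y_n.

Manning's equation rearranged: A R^(2/3) = nQ / (1·√S) = 0.012 × 25.8 / (√0.01408) = 2.609.
Try y = 1.23 m: A R^(2/3) = 1.916 — short.
Try y = 1.38 m: A R^(2/3) = 2.604 — ≈ 2.609.

y_n = 1.38 m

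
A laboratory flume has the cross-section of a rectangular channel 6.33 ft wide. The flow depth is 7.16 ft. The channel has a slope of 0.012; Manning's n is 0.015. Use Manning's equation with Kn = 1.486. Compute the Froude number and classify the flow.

supercritical

Flow area A = b·y = 6.33 × 7.16 = 45.32 ft². Wetted perimeter P = b + 2y = 6.33 + 2×7.16 = 20.65 ft.
Hydraulic radius R = A/P = 45.32/20.65 = 2.195 ft.
V = (1.486/n) R^(2/3) √S = (1.486/0.015) × 2.195^(2/3) × √0.012 = 18.33 ft/s. Hydraulic depth D_h = A/T = 45.32/6.33 = 7.16 ft.
Froude number Fr = V/√(g·D_h) = 18.33/√(32.2×7.16) = 1.21, which is greater than 1, so the flow is supercritical.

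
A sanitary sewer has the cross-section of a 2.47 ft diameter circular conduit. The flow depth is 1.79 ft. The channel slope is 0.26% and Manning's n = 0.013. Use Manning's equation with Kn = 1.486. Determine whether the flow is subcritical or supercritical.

For a circular section of diameter D = 2.47 ft at depth y = 1.79 ft, the central angle is θ = 2 arccos(1 − 2y/D) = 4.074 rad. Then A = (D²/8)(θ − sin θ) = 3.719 ft² and P = Dθ/2 = 5.031 ft.
Hydraulic radius R = A/P = 3.719/5.031 = 0.7392 ft.
V = (1.486/n) R^(2/3) √S = (1.486/0.013) × 0.7392^(2/3) × √0.0026 = 4.765 ft/s. Hydraulic depth D_h = A/T = 3.719/2.207 = 1.685 ft.
Froude number Fr = V/√(g·D_h) = 4.765/√(32.2×1.685) = 0.647, which is less than 1, so the flow is subcritical.

subcritical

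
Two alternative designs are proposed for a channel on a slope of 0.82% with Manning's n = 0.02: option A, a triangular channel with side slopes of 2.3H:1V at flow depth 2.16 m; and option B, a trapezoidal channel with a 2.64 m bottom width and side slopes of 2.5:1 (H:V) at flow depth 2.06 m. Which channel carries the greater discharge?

Channel A: For a triangular section with side slope z = 2.3: A = zy² = 2.3×2.16² = 10.73 m²; P = 2y√(1+z²) = 2×2.16×2.508 = 10.83 m. Hydraulic radius R = A/P = 10.73/10.83 = 0.9904 m. Q_A = (1/0.02)·10.73·0.9904^(2/3)·√0.0082 = 48.28 m³/s.
Channel B: With bottom width b = 2.64 m and side slope z = 2.5: A = (b + zy)y = (2.64 + 2.5×2.06)×2.06 = 16.05 m²; P = b + 2y√(1+z²) = 2.64 + 2×2.06×2.693 = 13.73 m. Hydraulic radius R = A/P = 16.05/13.73 = 1.168 m. Q_B = (1/0.02)·16.05·1.168^(2/3)·√0.0082 = 80.61 m³/s.
Q_A = 48.28 m³/s vs Q_B = 80.61 m³/s, so channel B carries more.

channel B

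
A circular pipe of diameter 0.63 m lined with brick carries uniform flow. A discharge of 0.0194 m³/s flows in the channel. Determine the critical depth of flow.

At critical depth, Q² T / (g A³) = 1, i.e. A³/T = Q²/g = 0.0194²/9.81 = 0.00003836.
At y = 0.0621 m: A³/T = 0.00001067 — too small.
At y = 0.108 m: A³/T = 0.00009474 — too large.
At y = 0.0858 m: A³/T = 0.00003829 — ≈ 0.00003836.

y_c = 0.0858 m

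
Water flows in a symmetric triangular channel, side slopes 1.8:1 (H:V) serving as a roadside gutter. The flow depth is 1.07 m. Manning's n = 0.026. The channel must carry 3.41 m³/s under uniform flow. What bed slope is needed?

S = 0.0051

For a triangular section with side slope z = 1.8: A = zy² = 1.8×1.07² = 2.061 m²; P = 2y√(1+z²) = 2×1.07×2.059 = 4.407 m.
Hydraulic radius R = A/P = 2.061/4.407 = 0.4677 m.
From Manning's equation, S = [nQ / (1 A R^(2/3))]² = [0.026 × 3.41 / (1 × 2.061 × 0.4677^(2/3))]² = 0.0051.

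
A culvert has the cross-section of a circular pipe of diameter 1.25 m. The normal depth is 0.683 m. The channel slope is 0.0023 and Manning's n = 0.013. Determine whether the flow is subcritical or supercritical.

For a circular section of diameter D = 1.25 m at depth y = 0.683 m, the central angle is θ = 2 arccos(1 − 2y/D) = 3.327 rad. Then A = (D²/8)(θ − sin θ) = 0.686 m² and P = Dθ/2 = 2.08 m.
Hydraulic radius R = A/P = 0.686/2.08 = 0.3299 m.
V = (1/n) R^(2/3) √S = (1/0.013) × 0.3299^(2/3) × √0.0023 = 1.761 m/s. Hydraulic depth D_h = A/T = 0.686/1.245 = 0.5512 m.
Froude number Fr = V/√(g·D_h) = 1.761/√(9.81×0.5512) = 0.757, which is less than 1, so the flow is subcritical.

subcritical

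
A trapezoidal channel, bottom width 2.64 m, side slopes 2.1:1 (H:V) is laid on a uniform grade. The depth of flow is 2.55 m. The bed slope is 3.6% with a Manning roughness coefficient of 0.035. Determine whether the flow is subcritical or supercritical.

supercritical

With bottom width b = 2.64 m and side slope z = 2.1: A = (b + zy)y = (2.64 + 2.1×2.55)×2.55 = 20.39 m²; P = b + 2y√(1+z²) = 2.64 + 2×2.55×2.326 = 14.5 m.
Hydraulic radius R = A/P = 20.39/14.5 = 1.406 m.
V = (1/n) R^(2/3) √S = (1/0.035) × 1.406^(2/3) × √0.036 = 6.803 m/s. Hydraulic depth D_h = A/T = 20.39/13.35 = 1.527 m.
Froude number Fr = V/√(g·D_h) = 6.803/√(9.81×1.527) = 1.76, which is greater than 1, so the flow is supercritical.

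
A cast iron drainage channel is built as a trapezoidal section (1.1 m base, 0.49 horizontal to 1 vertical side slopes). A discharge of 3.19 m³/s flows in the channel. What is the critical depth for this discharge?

At critical depth, Q² T / (g A³) = 1, i.e. A³/T = Q²/g = 3.19²/9.81 = 1.037.
Trying y = 0.717 m: A³/T = 0.6251 — short.
Trying y = 0.923 m: A³/T = 1.467 — over.
Trying y = 0.834 m: A³/T = 1.039 — ≈ 1.037.

y_c = 0.834 m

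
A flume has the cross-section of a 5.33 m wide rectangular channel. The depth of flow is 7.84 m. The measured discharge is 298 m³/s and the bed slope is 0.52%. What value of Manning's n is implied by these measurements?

Flow area A = b·y = 5.33 × 7.84 = 41.79 m². Wetted perimeter P = b + 2y = 5.33 + 2×7.84 = 21.01 m.
Hydraulic radius R = A/P = 41.79/21.01 = 1.989 m.
Rearranging Manning's equation: n = (1/Q) A R^(2/3) S^(1/2) = (1/298) × 41.79 × 1.989^(2/3) × √0.0052 = 0.016.

n = 0.016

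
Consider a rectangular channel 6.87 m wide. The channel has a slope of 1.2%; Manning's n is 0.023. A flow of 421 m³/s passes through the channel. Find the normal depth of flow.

y_n = 7.31 m

Manning's equation rearranged: A R^(2/3) = nQ / (1·√S) = 0.023 × 421 / (√0.012) = 88.39.
Trying y = 5.5 m: A R^(2/3) = 62.25 — low.
Trying y = 8.32 m: A R^(2/3) = 103.3 — high.
Trying y = 7.31 m: A R^(2/3) = 88.44 — matches.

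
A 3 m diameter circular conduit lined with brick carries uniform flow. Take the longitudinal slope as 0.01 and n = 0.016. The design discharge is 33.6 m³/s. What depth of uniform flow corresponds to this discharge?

Manning's equation rearranged: A R^(2/3) = nQ / (1·√S) = 0.016 × 33.6 / (√0.01) = 5.376.
Trying y = 1.59 m: A R^(2/3) = 3.217 — low.
Trying y = 2.55 m: A R^(2/3) = 6.013 — high.
Trying y = 2.27 m: A R^(2/3) = 5.375 — close enough.

y_n = 2.27 m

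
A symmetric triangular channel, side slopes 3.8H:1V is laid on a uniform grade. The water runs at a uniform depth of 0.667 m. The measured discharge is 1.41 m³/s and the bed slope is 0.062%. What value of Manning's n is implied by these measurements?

For a triangular section with side slope z = 3.8: A = zy² = 3.8×0.667² = 1.691 m²; P = 2y√(1+z²) = 2×0.667×3.929 = 5.242 m.
Hydraulic radius R = A/P = 1.691/5.242 = 0.3225 m.
Rearranging Manning's equation: n = (1/Q) A R^(2/3) S^(1/2) = (1/1.41) × 1.691 × 0.3225^(2/3) × √0.00062 = 0.014.

n = 0.014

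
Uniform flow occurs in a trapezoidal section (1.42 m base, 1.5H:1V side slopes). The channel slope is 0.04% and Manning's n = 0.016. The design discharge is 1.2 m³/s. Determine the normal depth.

y_n = 0.686 m

Manning's equation rearranged: A R^(2/3) = nQ / (1·√S) = 0.016 × 1.2 / (√0.0004) = 0.96.
Trying y = 0.746 m: A R^(2/3) = 1.13 — over.
Trying y = 0.559 m: A R^(2/3) = 0.6477 — short.
Trying y = 0.686 m: A R^(2/3) = 0.9593 — ≈ 0.96.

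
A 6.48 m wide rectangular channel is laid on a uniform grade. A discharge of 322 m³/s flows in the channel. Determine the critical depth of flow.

y_c = 6.31 m

For a rectangular channel, critical depth y_c = (q²/g)^(1/3) where q = Q/b = 322/6.48 = 49.69 m²/s.
So y_c = (49.69²/9.81)^(1/3) = 6.31 m.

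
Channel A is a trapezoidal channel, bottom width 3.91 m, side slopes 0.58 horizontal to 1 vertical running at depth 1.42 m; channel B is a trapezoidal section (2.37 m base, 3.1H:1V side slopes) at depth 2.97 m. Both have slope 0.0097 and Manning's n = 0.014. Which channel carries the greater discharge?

Channel A: With bottom width b = 3.91 m and side slope z = 0.58: A = (b + zy)y = (3.91 + 0.58×1.42)×1.42 = 6.722 m²; P = b + 2y√(1+z²) = 3.91 + 2×1.42×1.156 = 7.193 m. Hydraulic radius R = A/P = 6.722/7.193 = 0.9345 m. Q_A = (1/0.014)·6.722·0.9345^(2/3)·√0.0097 = 45.2 m³/s.
Channel B: With bottom width b = 2.37 m and side slope z = 3.1: A = (b + zy)y = (2.37 + 3.1×2.97)×2.97 = 34.38 m²; P = b + 2y√(1+z²) = 2.37 + 2×2.97×3.257 = 21.72 m. Hydraulic radius R = A/P = 34.38/21.72 = 1.583 m. Q_B = (1/0.014)·34.38·1.583^(2/3)·√0.0097 = 328.6 m³/s.
Q_A = 45.2 m³/s vs Q_B = 328.6 m³/s, so channel B carries more.

channel B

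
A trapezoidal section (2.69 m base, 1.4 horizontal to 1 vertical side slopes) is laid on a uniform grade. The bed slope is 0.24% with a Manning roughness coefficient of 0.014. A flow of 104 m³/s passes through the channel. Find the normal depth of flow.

Manning's equation rearranged: A R^(2/3) = nQ / (1·√S) = 0.014 × 104 / (√0.0024) = 29.72.
At y = 3.46 m: A R^(2/3) = 38.37 — too large.
At y = 2.31 m: A R^(2/3) = 16.19 — too small.
At y = 3.08 m: A R^(2/3) = 29.78 — close enough.

y_n = 3.08 m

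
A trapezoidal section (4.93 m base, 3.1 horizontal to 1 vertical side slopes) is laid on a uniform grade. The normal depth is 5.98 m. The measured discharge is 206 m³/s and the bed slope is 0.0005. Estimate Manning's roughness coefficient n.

n = 0.0331

With bottom width b = 4.93 m and side slope z = 3.1: A = (b + zy)y = (4.93 + 3.1×5.98)×5.98 = 140.3 m²; P = b + 2y√(1+z²) = 4.93 + 2×5.98×3.257 = 43.89 m.
Hydraulic radius R = A/P = 140.3/43.89 = 3.198 m.
Rearranging Manning's equation: n = (1/Q) A R^(2/3) S^(1/2) = (1/206) × 140.3 × 3.198^(2/3) × √0.0005 = 0.0331.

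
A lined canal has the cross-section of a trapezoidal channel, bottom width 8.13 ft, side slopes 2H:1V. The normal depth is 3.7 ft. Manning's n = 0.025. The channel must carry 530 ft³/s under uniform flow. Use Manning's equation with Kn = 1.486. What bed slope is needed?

With bottom width b = 8.13 ft and side slope z = 2: A = (b + zy)y = (8.13 + 2×3.7)×3.7 = 57.46 ft²; P = b + 2y√(1+z²) = 8.13 + 2×3.7×2.236 = 24.68 ft.
Hydraulic radius R = A/P = 57.46/24.68 = 2.329 ft.
From Manning's equation, S = [nQ / (1.486 A R^(2/3))]² = [0.025 × 530 / (1.486 × 57.46 × 2.329^(2/3))]² = 0.0078.

S = 0.0078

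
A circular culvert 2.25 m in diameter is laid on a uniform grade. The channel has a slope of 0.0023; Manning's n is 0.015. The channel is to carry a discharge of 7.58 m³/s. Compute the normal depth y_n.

y_n = 1.63 m

Manning's equation rearranged: A R^(2/3) = nQ / (1·√S) = 0.015 × 7.58 / (√0.0023) = 2.371.
At y = 1.24 m: A R^(2/3) = 1.592 — too small.
At y = 1.87 m: A R^(2/3) = 2.742 — too large.
At y = 1.63 m: A R^(2/3) = 2.37 — ≈ 2.371.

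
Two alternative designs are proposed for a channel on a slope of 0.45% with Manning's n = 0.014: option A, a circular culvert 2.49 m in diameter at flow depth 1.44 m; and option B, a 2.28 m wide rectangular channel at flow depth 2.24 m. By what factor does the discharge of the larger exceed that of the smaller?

Channel A: For a circular section of diameter D = 2.49 m at depth y = 1.44 m, the central angle is θ = 2 arccos(1 − 2y/D) = 3.456 rad. Then A = (D²/8)(θ − sin θ) = 2.918 m² and P = Dθ/2 = 4.303 m. Hydraulic radius R = A/P = 2.918/4.303 = 0.6782 m. Q_A = (1/0.014)·2.918·0.6782^(2/3)·√0.0045 = 10.79 m³/s.
Channel B: Flow area A = b·y = 2.28 × 2.24 = 5.107 m². Wetted perimeter P = b + 2y = 2.28 + 2×2.24 = 6.76 m. Hydraulic radius R = A/P = 5.107/6.76 = 0.7555 m. Q_B = (1/0.014)·5.107·0.7555^(2/3)·√0.0045 = 20.3 m³/s.
The larger discharge is 20.3 m³/s and the smaller is 10.79 m³/s; the ratio is 1.88.

1.88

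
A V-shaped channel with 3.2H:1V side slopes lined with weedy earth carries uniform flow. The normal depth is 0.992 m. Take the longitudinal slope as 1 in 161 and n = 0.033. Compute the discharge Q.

Q = 4.57 m³/s

For a triangular section with side slope z = 3.2: A = zy² = 3.2×0.992² = 3.149 m²; P = 2y√(1+z²) = 2×0.992×3.353 = 6.652 m.
Hydraulic radius R = A/P = 3.149/6.652 = 0.4734 m.
Manning's equation: Q = (1/n) A R^(2/3) S^(1/2) = (1/0.033) × 3.149 × 0.4734^(2/3) × 0.006211^(1/2) = 4.57 m³/s.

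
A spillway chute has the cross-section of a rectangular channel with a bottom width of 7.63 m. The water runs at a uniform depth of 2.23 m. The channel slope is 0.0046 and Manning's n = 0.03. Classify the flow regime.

subcritical

Flow area A = b·y = 7.63 × 2.23 = 17.01 m². Wetted perimeter P = b + 2y = 7.63 + 2×2.23 = 12.09 m.
Hydraulic radius R = A/P = 17.01/12.09 = 1.407 m.
V = (1/n) R^(2/3) √S = (1/0.03) × 1.407^(2/3) × √0.0046 = 2.839 m/s. Hydraulic depth D_h = A/T = 17.01/7.63 = 2.23 m.
Froude number Fr = V/√(g·D_h) = 2.839/√(9.81×2.23) = 0.607, which is less than 1, so the flow is subcritical.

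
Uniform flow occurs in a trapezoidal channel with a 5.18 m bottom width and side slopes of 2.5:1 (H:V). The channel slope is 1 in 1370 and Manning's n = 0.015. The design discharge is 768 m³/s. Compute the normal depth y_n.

Manning's equation rearranged: A R^(2/3) = nQ / (1·√S) = 0.015 × 768 / (√0.0007299) = 426.4.
At y = 5.5 m: A R^(2/3) = 216.2 — too small.
At y = 7.35 m: A R^(2/3) = 426.6 — matches.

y_n = 7.35 m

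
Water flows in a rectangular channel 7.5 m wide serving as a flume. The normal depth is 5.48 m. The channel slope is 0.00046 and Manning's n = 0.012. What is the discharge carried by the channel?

Flow area A = b·y = 7.5 × 5.48 = 41.1 m². Wetted perimeter P = b + 2y = 7.5 + 2×5.48 = 18.46 m.
Hydraulic radius R = A/P = 41.1/18.46 = 2.226 m.
Manning's equation: Q = (1/n) A R^(2/3) S^(1/2) = (1/0.012) × 41.1 × 2.226^(2/3) × 0.00046^(1/2) = 125 m³/s.

Q = 125 m³/s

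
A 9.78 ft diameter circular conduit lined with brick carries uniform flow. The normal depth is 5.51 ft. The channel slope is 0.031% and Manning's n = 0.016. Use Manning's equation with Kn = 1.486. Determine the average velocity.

V = 3.11 ft/s

For a circular section of diameter D = 9.78 ft at depth y = 5.51 ft, the central angle is θ = 2 arccos(1 − 2y/D) = 3.396 rad. Then A = (D²/8)(θ − sin θ) = 43.61 ft² and P = Dθ/2 = 16.61 ft.
Hydraulic radius R = A/P = 43.61/16.61 = 2.626 ft.
From Manning's equation, V = (1.486/n) R^(2/3) S^(1/2) = (1.486/0.016) × 2.626^(2/3) × 0.00031^(1/2) = 3.11 ft/s.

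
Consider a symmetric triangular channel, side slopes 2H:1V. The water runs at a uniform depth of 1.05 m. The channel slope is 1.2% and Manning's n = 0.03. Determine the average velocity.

For a triangular section with side slope z = 2: A = zy² = 2×1.05² = 2.205 m²; P = 2y√(1+z²) = 2×1.05×2.236 = 4.696 m.
Hydraulic radius R = A/P = 2.205/4.696 = 0.4696 m.
From Manning's equation, V = (1/n) R^(2/3) S^(1/2) = (1/0.03) × 0.4696^(2/3) × 0.012^(1/2) = 2.21 m/s.

V = 2.21 m/s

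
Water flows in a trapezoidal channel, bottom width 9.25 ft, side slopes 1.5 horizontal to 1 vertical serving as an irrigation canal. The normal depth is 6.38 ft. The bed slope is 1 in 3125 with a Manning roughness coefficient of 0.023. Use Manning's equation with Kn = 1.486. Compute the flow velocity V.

V = 2.78 ft/s

With bottom width b = 9.25 ft and side slope z = 1.5: A = (b + zy)y = (9.25 + 1.5×6.38)×6.38 = 120.1 ft²; P = b + 2y√(1+z²) = 9.25 + 2×6.38×1.803 = 32.25 ft.
Hydraulic radius R = A/P = 120.1/32.25 = 3.723 ft.
From Manning's equation, V = (1.486/n) R^(2/3) S^(1/2) = (1.486/0.023) × 3.723^(2/3) × 0.00032^(1/2) = 2.78 ft/s.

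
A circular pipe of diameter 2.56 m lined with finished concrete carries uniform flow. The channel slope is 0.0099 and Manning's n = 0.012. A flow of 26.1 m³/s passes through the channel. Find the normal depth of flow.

y_n = 1.77 m

Manning's equation rearranged: A R^(2/3) = nQ / (1·√S) = 0.012 × 26.1 / (√0.0099) = 3.148.
At y = 1.39 m: A R^(2/3) = 2.193 — short.
At y = 1.77 m: A R^(2/3) = 3.149 — ≈ 3.148.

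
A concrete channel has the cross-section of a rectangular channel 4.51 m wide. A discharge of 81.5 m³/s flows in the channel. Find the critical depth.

For a rectangular channel, critical depth y_c = (q²/g)^(1/3) where q = Q/b = 81.5/4.51 = 18.07 m²/s.
So y_c = (18.07²/9.81)^(1/3) = 3.22 m.

y_c = 3.22 m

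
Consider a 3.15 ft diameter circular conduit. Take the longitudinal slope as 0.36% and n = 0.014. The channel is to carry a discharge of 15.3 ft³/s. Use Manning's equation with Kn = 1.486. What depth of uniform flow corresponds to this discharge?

Manning's equation rearranged: A R^(2/3) = nQ / (1.486·√S) = 0.014 × 15.3 / (1.486 × √0.0036) = 2.402.
Trying y = 0.967 ft: A R^(2/3) = 1.361 — too small.
Trying y = 1.57 ft: A R^(2/3) = 3.305 — too large.
Trying y = 1.31 ft: A R^(2/3) = 2.404 — matches.

y_n = 1.31 ft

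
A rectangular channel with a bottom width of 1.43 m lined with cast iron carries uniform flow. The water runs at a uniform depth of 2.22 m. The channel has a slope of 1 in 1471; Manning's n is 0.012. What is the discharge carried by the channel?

Q = 4.58 m³/s

Flow area A = b·y = 1.43 × 2.22 = 3.175 m². Wetted perimeter P = b + 2y = 1.43 + 2×2.22 = 5.87 m.
Hydraulic radius R = A/P = 3.175/5.87 = 0.5408 m.
Manning's equation: Q = (1/n) A R^(2/3) S^(1/2) = (1/0.012) × 3.175 × 0.5408^(2/3) × 0.0006798^(1/2) = 4.58 m³/s.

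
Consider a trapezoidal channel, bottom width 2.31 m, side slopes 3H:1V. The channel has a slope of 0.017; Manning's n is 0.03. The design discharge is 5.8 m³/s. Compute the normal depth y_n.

y_n = 0.597 m

Manning's equation rearranged: A R^(2/3) = nQ / (1·√S) = 0.03 × 5.8 / (√0.017) = 1.335.
At y = 0.49 m: A R^(2/3) = 0.9066 — low.
At y = 0.7 m: A R^(2/3) = 1.835 — high.
At y = 0.597 m: A R^(2/3) = 1.334 — close enough.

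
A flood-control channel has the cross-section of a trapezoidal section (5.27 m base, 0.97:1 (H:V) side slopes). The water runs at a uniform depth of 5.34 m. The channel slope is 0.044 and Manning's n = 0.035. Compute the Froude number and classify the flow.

supercritical

With bottom width b = 5.27 m and side slope z = 0.97: A = (b + zy)y = (5.27 + 0.97×5.34)×5.34 = 55.8 m²; P = b + 2y√(1+z²) = 5.27 + 2×5.34×1.393 = 20.15 m.
Hydraulic radius R = A/P = 55.8/20.15 = 2.769 m.
V = (1/n) R^(2/3) √S = (1/0.035) × 2.769^(2/3) × √0.044 = 11.82 m/s. Hydraulic depth D_h = A/T = 55.8/15.63 = 3.57 m.
Froude number Fr = V/√(g·D_h) = 11.82/√(9.81×3.57) = 2, which is greater than 1, so the flow is supercritical.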